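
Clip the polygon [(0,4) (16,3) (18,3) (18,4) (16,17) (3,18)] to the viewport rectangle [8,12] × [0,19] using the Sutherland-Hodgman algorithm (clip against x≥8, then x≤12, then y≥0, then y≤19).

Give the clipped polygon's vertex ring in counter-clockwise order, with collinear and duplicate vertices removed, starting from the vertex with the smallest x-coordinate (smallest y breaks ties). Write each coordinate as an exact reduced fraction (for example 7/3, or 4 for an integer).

1. After x ≥ 8: [(8,7/2) (16,3) (18,3) (18,4) (16,17) (8,229/13)]
2. After x ≤ 12: [(8,7/2) (12,13/4) (12,225/13) (8,229/13)]
3. After y ≥ 0: [(8,7/2) (12,13/4) (12,225/13) (8,229/13)]
4. After y ≤ 19: [(8,7/2) (12,13/4) (12,225/13) (8,229/13)]
5. Canonical ring: [(8,7/2) (12,13/4) (12,225/13) (8,229/13)]

Clipped polygon: [(8,7/2) (12,13/4) (12,225/13) (8,229/13)]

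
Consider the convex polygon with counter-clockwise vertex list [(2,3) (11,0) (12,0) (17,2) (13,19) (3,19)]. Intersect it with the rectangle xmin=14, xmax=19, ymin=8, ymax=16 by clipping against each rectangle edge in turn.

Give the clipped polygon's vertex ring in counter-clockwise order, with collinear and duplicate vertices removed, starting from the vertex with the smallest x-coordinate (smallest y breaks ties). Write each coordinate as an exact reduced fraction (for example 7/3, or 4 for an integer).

Clipped polygon: [(14,8) (265/17,8) (14,59/4)]

1. After x ≥ 14: [(14,4/5) (17,2) (14,59/4)]
2. After x ≤ 19: [(14,4/5) (17,2) (14,59/4)]
3. After y ≥ 8: [(14,8) (265/17,8) (14,59/4)]
4. After y ≤ 16: [(14,8) (265/17,8) (14,59/4)]
5. Canonical ring: [(14,8) (265/17,8) (14,59/4)]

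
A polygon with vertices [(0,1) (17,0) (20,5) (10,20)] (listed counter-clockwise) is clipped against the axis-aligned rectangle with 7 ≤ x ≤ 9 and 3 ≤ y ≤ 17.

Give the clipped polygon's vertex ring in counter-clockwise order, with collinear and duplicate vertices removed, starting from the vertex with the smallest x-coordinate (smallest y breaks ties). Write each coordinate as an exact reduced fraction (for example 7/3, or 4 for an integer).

Clipped polygon: [(7,3) (9,3) (9,17) (160/19,17) (7,143/10)]

1. After x ≥ 7: [(7,143/10) (7,10/17) (17,0) (20,5) (10,20)]
2. After x ≤ 9: [(9,181/10) (7,143/10) (7,10/17) (9,8/17)]
3. After y ≥ 3: [(9,3) (9,181/10) (7,143/10) (7,3)]
4. After y ≤ 17: [(9,3) (9,17) (160/19,17) (7,143/10) (7,3)]
5. Canonical ring: [(7,3) (9,3) (9,17) (160/19,17) (7,143/10)]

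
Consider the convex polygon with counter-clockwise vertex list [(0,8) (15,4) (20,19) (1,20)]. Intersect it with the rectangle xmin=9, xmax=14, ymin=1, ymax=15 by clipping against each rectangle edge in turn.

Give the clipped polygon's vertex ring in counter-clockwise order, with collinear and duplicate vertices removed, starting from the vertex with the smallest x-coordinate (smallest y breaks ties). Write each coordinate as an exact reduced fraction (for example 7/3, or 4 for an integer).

Clipped polygon: [(9,28/5) (14,64/15) (14,15) (9,15)]

1. After x ≥ 9: [(9,28/5) (15,4) (20,19) (9,372/19)]
2. After x ≤ 14: [(9,28/5) (14,64/15) (14,367/19) (9,372/19)]
3. After y ≥ 1: [(9,28/5) (14,64/15) (14,367/19) (9,372/19)]
4. After y ≤ 15: [(9,15) (9,28/5) (14,64/15) (14,15)]
5. Canonical ring: [(9,28/5) (14,64/15) (14,15) (9,15)]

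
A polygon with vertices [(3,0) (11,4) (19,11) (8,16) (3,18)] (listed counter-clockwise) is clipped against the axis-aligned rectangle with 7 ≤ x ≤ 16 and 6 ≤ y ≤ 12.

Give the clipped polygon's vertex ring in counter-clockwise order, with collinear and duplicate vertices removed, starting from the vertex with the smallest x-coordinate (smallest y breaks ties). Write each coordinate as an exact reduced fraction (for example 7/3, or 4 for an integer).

1. After x ≥ 7: [(7,2) (11,4) (19,11) (8,16) (7,82/5)]
2. After x ≤ 16: [(7,2) (11,4) (16,67/8) (16,136/11) (8,16) (7,82/5)]
3. After y ≥ 6: [(7,6) (93/7,6) (16,67/8) (16,136/11) (8,16) (7,82/5)]
4. After y ≤ 12: [(7,12) (7,6) (93/7,6) (16,67/8) (16,12)]
5. Canonical ring: [(7,6) (93/7,6) (16,67/8) (16,12) (7,12)]

Clipped polygon: [(7,6) (93/7,6) (16,67/8) (16,12) (7,12)]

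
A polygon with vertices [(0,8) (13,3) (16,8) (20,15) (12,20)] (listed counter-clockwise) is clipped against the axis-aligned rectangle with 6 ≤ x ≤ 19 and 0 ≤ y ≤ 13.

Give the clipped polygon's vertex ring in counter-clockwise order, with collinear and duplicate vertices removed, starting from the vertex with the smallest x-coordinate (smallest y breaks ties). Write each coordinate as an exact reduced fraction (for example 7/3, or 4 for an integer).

Clipped polygon: [(6,74/13) (13,3) (16,8) (132/7,13) (6,13)]

1. After x ≥ 6: [(6,14) (6,74/13) (13,3) (16,8) (20,15) (12,20)]
2. After x ≤ 19: [(6,14) (6,74/13) (13,3) (16,8) (19,53/4) (19,125/8) (12,20)]
3. After y ≥ 0: [(6,14) (6,74/13) (13,3) (16,8) (19,53/4) (19,125/8) (12,20)]
4. After y ≤ 13: [(6,13) (6,74/13) (13,3) (16,8) (132/7,13)]
5. Canonical ring: [(6,74/13) (13,3) (16,8) (132/7,13) (6,13)]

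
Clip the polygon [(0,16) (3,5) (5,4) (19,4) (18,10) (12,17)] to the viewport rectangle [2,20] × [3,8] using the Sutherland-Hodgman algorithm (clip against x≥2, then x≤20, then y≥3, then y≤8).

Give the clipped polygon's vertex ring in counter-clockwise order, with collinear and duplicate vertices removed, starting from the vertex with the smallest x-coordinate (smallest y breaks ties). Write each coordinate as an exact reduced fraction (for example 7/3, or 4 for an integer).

Clipped polygon: [(24/11,8) (3,5) (5,4) (19,4) (55/3,8)]

1. After x ≥ 2: [(2,97/6) (2,26/3) (3,5) (5,4) (19,4) (18,10) (12,17)]
2. After x ≤ 20: [(2,97/6) (2,26/3) (3,5) (5,4) (19,4) (18,10) (12,17)]
3. After y ≥ 3: [(2,97/6) (2,26/3) (3,5) (5,4) (19,4) (18,10) (12,17)]
4. After y ≤ 8: [(24/11,8) (3,5) (5,4) (19,4) (55/3,8)]
5. Canonical ring: [(24/11,8) (3,5) (5,4) (19,4) (55/3,8)]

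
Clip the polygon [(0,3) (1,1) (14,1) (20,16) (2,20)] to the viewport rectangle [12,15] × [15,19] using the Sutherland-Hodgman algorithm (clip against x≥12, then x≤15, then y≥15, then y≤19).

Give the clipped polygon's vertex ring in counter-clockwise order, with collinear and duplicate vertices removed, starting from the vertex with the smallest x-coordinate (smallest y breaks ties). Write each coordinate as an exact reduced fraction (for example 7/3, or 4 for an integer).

1. After x ≥ 12: [(12,1) (14,1) (20,16) (12,160/9)]
2. After x ≤ 15: [(12,1) (14,1) (15,7/2) (15,154/9) (12,160/9)]
3. After y ≥ 15: [(12,15) (15,15) (15,154/9) (12,160/9)]
4. After y ≤ 19: [(12,15) (15,15) (15,154/9) (12,160/9)]
5. Canonical ring: [(12,15) (15,15) (15,154/9) (12,160/9)]

Clipped polygon: [(12,15) (15,15) (15,154/9) (12,160/9)]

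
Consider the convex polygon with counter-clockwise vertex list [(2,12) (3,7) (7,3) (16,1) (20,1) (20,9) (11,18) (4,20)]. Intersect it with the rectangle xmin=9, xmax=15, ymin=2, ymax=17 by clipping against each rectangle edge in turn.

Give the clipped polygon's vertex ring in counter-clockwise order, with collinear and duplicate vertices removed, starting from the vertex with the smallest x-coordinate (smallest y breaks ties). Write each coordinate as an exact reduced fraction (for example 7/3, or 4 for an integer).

1. After x ≥ 9: [(9,23/9) (16,1) (20,1) (20,9) (11,18) (9,130/7)]
2. After x ≤ 15: [(9,23/9) (15,11/9) (15,14) (11,18) (9,130/7)]
3. After y ≥ 2: [(9,23/9) (23/2,2) (15,2) (15,14) (11,18) (9,130/7)]
4. After y ≤ 17: [(9,17) (9,23/9) (23/2,2) (15,2) (15,14) (12,17)]
5. Canonical ring: [(9,23/9) (23/2,2) (15,2) (15,14) (12,17) (9,17)]

Clipped polygon: [(9,23/9) (23/2,2) (15,2) (15,14) (12,17) (9,17)]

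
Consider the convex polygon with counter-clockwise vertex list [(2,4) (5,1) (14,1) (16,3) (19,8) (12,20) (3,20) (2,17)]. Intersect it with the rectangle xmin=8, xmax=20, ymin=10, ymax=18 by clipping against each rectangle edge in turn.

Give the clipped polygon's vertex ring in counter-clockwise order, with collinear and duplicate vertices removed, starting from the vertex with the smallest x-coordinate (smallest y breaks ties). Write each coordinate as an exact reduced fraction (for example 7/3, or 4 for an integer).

1. After x ≥ 8: [(8,1) (14,1) (16,3) (19,8) (12,20) (8,20)]
2. After x ≤ 20: [(8,1) (14,1) (16,3) (19,8) (12,20) (8,20)]
3. After y ≥ 10: [(8,10) (107/6,10) (12,20) (8,20)]
4. After y ≤ 18: [(8,18) (8,10) (107/6,10) (79/6,18)]
5. Canonical ring: [(8,10) (107/6,10) (79/6,18) (8,18)]

Clipped polygon: [(8,10) (107/6,10) (79/6,18) (8,18)]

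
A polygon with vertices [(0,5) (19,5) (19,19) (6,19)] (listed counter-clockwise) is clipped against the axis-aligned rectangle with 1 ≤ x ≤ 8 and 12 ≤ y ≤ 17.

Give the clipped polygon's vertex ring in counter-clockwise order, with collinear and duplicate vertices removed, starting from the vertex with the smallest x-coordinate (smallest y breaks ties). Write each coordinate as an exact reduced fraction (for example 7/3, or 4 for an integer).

1. After x ≥ 1: [(1,22/3) (1,5) (19,5) (19,19) (6,19)]
2. After x ≤ 8: [(1,22/3) (1,5) (8,5) (8,19) (6,19)]
3. After y ≥ 12: [(3,12) (8,12) (8,19) (6,19)]
4. After y ≤ 17: [(36/7,17) (3,12) (8,12) (8,17)]
5. Canonical ring: [(3,12) (8,12) (8,17) (36/7,17)]

Clipped polygon: [(3,12) (8,12) (8,17) (36/7,17)]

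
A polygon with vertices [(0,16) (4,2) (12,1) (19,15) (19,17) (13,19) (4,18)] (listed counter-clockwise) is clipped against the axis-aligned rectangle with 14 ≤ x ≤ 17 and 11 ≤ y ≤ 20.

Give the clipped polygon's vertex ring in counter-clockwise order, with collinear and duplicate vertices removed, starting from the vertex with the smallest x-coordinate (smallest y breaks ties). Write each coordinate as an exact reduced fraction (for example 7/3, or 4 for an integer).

1. After x ≥ 14: [(14,5) (19,15) (19,17) (14,56/3)]
2. After x ≤ 17: [(14,5) (17,11) (17,53/3) (14,56/3)]
3. After y ≥ 11: [(14,11) (17,11) (17,11) (17,53/3) (14,56/3)]
4. After y ≤ 20: [(14,11) (17,11) (17,11) (17,53/3) (14,56/3)]
5. Canonical ring: [(14,11) (17,11) (17,53/3) (14,56/3)]

Clipped polygon: [(14,11) (17,11) (17,53/3) (14,56/3)]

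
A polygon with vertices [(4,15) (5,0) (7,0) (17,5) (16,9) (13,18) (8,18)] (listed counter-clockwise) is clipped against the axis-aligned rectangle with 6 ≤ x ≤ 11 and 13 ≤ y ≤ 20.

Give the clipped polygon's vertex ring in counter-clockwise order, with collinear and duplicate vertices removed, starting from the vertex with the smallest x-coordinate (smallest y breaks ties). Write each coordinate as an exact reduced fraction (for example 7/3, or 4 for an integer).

1. After x ≥ 6: [(6,33/2) (6,0) (7,0) (17,5) (16,9) (13,18) (8,18)]
2. After x ≤ 11: [(6,33/2) (6,0) (7,0) (11,2) (11,18) (8,18)]
3. After y ≥ 13: [(6,33/2) (6,13) (11,13) (11,18) (8,18)]
4. After y ≤ 20: [(6,33/2) (6,13) (11,13) (11,18) (8,18)]
5. Canonical ring: [(6,13) (11,13) (11,18) (8,18) (6,33/2)]

Clipped polygon: [(6,13) (11,13) (11,18) (8,18) (6,33/2)]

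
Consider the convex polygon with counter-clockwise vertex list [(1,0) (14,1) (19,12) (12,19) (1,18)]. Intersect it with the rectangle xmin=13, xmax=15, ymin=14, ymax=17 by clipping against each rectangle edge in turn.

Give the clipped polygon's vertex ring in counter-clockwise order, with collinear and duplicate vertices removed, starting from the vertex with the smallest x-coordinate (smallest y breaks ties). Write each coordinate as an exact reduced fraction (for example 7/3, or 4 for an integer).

1. After x ≥ 13: [(13,12/13) (14,1) (19,12) (13,18)]
2. After x ≤ 15: [(13,12/13) (14,1) (15,16/5) (15,16) (13,18)]
3. After y ≥ 14: [(13,14) (15,14) (15,16) (13,18)]
4. After y ≤ 17: [(13,17) (13,14) (15,14) (15,16) (14,17)]
5. Canonical ring: [(13,14) (15,14) (15,16) (14,17) (13,17)]

Clipped polygon: [(13,14) (15,14) (15,16) (14,17) (13,17)]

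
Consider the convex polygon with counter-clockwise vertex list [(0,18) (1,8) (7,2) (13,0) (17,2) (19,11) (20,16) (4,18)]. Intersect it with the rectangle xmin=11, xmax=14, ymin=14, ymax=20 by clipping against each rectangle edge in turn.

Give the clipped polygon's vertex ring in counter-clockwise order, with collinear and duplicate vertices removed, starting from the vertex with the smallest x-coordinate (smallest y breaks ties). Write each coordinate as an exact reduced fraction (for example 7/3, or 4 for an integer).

Clipped polygon: [(11,14) (14,14) (14,67/4) (11,137/8)]

1. After x ≥ 11: [(11,2/3) (13,0) (17,2) (19,11) (20,16) (11,137/8)]
2. After x ≤ 14: [(11,2/3) (13,0) (14,1/2) (14,67/4) (11,137/8)]
3. After y ≥ 14: [(11,14) (14,14) (14,67/4) (11,137/8)]
4. After y ≤ 20: [(11,14) (14,14) (14,67/4) (11,137/8)]
5. Canonical ring: [(11,14) (14,14) (14,67/4) (11,137/8)]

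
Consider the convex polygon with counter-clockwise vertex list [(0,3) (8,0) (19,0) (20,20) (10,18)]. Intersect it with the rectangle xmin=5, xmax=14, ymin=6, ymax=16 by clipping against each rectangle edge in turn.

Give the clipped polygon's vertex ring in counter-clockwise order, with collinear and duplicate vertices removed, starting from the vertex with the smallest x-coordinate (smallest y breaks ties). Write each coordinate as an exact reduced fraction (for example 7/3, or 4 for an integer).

Clipped polygon: [(5,6) (14,6) (14,16) (26/3,16) (5,21/2)]

1. After x ≥ 5: [(5,21/2) (5,9/8) (8,0) (19,0) (20,20) (10,18)]
2. After x ≤ 14: [(5,21/2) (5,9/8) (8,0) (14,0) (14,94/5) (10,18)]
3. After y ≥ 6: [(5,21/2) (5,6) (14,6) (14,94/5) (10,18)]
4. After y ≤ 16: [(26/3,16) (5,21/2) (5,6) (14,6) (14,16)]
5. Canonical ring: [(5,6) (14,6) (14,16) (26/3,16) (5,21/2)]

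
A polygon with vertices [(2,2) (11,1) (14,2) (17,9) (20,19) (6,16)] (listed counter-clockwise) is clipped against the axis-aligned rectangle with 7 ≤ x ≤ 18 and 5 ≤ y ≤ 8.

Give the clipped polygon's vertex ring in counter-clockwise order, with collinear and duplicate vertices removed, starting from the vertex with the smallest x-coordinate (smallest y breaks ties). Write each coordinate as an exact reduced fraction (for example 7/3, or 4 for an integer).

1. After x ≥ 7: [(7,13/9) (11,1) (14,2) (17,9) (20,19) (7,227/14)]
2. After x ≤ 18: [(7,13/9) (11,1) (14,2) (17,9) (18,37/3) (18,130/7) (7,227/14)]
3. After y ≥ 5: [(7,5) (107/7,5) (17,9) (18,37/3) (18,130/7) (7,227/14)]
4. After y ≤ 8: [(7,8) (7,5) (107/7,5) (116/7,8)]
5. Canonical ring: [(7,5) (107/7,5) (116/7,8) (7,8)]

Clipped polygon: [(7,5) (107/7,5) (116/7,8) (7,8)]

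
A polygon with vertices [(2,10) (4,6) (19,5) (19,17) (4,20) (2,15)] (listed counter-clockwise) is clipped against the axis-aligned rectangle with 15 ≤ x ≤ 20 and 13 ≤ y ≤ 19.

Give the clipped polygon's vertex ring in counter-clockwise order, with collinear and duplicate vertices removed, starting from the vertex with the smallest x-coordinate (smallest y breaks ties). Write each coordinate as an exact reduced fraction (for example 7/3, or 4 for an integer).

Clipped polygon: [(15,13) (19,13) (19,17) (15,89/5)]

1. After x ≥ 15: [(15,79/15) (19,5) (19,17) (15,89/5)]
2. After x ≤ 20: [(15,79/15) (19,5) (19,17) (15,89/5)]
3. After y ≥ 13: [(15,13) (19,13) (19,17) (15,89/5)]
4. After y ≤ 19: [(15,13) (19,13) (19,17) (15,89/5)]
5. Canonical ring: [(15,13) (19,13) (19,17) (15,89/5)]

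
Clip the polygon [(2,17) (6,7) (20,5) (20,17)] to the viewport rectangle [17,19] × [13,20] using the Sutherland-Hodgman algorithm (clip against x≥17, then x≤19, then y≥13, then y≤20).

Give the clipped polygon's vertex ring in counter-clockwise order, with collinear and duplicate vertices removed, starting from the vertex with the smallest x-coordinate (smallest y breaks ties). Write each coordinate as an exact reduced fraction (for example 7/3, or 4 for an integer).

Clipped polygon: [(17,13) (19,13) (19,17) (17,17)]

1. After x ≥ 17: [(17,17) (17,38/7) (20,5) (20,17)]
2. After x ≤ 19: [(19,17) (17,17) (17,38/7) (19,36/7)]
3. After y ≥ 13: [(19,13) (19,17) (17,17) (17,13)]
4. After y ≤ 20: [(19,13) (19,17) (17,17) (17,13)]
5. Canonical ring: [(17,13) (19,13) (19,17) (17,17)]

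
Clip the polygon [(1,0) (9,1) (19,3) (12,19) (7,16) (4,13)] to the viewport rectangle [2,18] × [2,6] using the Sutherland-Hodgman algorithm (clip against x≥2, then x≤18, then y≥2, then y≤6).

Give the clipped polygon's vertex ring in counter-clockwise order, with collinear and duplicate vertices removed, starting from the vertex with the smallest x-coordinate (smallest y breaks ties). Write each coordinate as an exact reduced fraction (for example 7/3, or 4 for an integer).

1. After x ≥ 2: [(2,13/3) (2,1/8) (9,1) (19,3) (12,19) (7,16) (4,13)]
2. After x ≤ 18: [(2,13/3) (2,1/8) (9,1) (18,14/5) (18,37/7) (12,19) (7,16) (4,13)]
3. After y ≥ 2: [(2,13/3) (2,2) (14,2) (18,14/5) (18,37/7) (12,19) (7,16) (4,13)]
4. After y ≤ 6: [(31/13,6) (2,13/3) (2,2) (14,2) (18,14/5) (18,37/7) (283/16,6)]
5. Canonical ring: [(2,2) (14,2) (18,14/5) (18,37/7) (283/16,6) (31/13,6) (2,13/3)]

Clipped polygon: [(2,2) (14,2) (18,14/5) (18,37/7) (283/16,6) (31/13,6) (2,13/3)]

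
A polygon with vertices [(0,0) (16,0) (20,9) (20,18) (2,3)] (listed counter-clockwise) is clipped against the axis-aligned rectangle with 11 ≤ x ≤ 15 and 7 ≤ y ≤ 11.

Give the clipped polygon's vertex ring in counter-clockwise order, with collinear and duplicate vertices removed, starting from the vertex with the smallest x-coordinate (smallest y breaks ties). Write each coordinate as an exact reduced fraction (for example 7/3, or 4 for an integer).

1. After x ≥ 11: [(11,0) (16,0) (20,9) (20,18) (11,21/2)]
2. After x ≤ 15: [(11,0) (15,0) (15,83/6) (11,21/2)]
3. After y ≥ 7: [(11,7) (15,7) (15,83/6) (11,21/2)]
4. After y ≤ 11: [(11,7) (15,7) (15,11) (58/5,11) (11,21/2)]
5. Canonical ring: [(11,7) (15,7) (15,11) (58/5,11) (11,21/2)]

Clipped polygon: [(11,7) (15,7) (15,11) (58/5,11) (11,21/2)]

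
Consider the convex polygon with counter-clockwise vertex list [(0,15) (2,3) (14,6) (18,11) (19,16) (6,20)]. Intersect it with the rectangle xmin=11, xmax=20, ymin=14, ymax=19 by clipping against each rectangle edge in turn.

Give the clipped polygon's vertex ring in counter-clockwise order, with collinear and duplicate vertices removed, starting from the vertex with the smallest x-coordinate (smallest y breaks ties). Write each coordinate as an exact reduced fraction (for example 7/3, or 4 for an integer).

1. After x ≥ 11: [(11,21/4) (14,6) (18,11) (19,16) (11,240/13)]
2. After x ≤ 20: [(11,21/4) (14,6) (18,11) (19,16) (11,240/13)]
3. After y ≥ 14: [(11,14) (93/5,14) (19,16) (11,240/13)]
4. After y ≤ 19: [(11,14) (93/5,14) (19,16) (11,240/13)]
5. Canonical ring: [(11,14) (93/5,14) (19,16) (11,240/13)]

Clipped polygon: [(11,14) (93/5,14) (19,16) (11,240/13)]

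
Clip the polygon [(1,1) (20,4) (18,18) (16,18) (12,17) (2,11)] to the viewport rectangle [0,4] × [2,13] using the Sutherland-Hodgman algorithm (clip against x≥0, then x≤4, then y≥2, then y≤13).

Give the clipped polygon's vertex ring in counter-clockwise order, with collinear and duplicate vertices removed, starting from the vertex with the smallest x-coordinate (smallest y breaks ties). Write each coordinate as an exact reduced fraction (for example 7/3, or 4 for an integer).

Clipped polygon: [(11/10,2) (4,2) (4,61/5) (2,11)]

1. After x ≥ 0: [(1,1) (20,4) (18,18) (16,18) (12,17) (2,11)]
2. After x ≤ 4: [(1,1) (4,28/19) (4,61/5) (2,11)]
3. After y ≥ 2: [(11/10,2) (4,2) (4,61/5) (2,11)]
4. After y ≤ 13: [(11/10,2) (4,2) (4,61/5) (2,11)]
5. Canonical ring: [(11/10,2) (4,2) (4,61/5) (2,11)]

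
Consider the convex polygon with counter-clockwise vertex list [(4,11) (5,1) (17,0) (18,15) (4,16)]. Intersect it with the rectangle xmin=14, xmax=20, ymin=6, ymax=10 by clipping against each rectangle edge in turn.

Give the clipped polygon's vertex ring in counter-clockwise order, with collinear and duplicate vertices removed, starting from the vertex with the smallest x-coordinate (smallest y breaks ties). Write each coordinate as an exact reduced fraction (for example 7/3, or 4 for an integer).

Clipped polygon: [(14,6) (87/5,6) (53/3,10) (14,10)]

1. After x ≥ 14: [(14,1/4) (17,0) (18,15) (14,107/7)]
2. After x ≤ 20: [(14,1/4) (17,0) (18,15) (14,107/7)]
3. After y ≥ 6: [(14,6) (87/5,6) (18,15) (14,107/7)]
4. After y ≤ 10: [(14,10) (14,6) (87/5,6) (53/3,10)]
5. Canonical ring: [(14,6) (87/5,6) (53/3,10) (14,10)]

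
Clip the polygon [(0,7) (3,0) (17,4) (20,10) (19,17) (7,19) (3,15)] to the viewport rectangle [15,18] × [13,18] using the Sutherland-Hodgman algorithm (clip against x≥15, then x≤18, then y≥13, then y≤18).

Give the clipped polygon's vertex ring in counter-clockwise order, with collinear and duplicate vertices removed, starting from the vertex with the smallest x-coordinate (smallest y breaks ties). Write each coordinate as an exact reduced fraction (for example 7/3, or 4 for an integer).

Clipped polygon: [(15,13) (18,13) (18,103/6) (15,53/3)]

1. After x ≥ 15: [(15,24/7) (17,4) (20,10) (19,17) (15,53/3)]
2. After x ≤ 18: [(15,24/7) (17,4) (18,6) (18,103/6) (15,53/3)]
3. After y ≥ 13: [(15,13) (18,13) (18,103/6) (15,53/3)]
4. After y ≤ 18: [(15,13) (18,13) (18,103/6) (15,53/3)]
5. Canonical ring: [(15,13) (18,13) (18,103/6) (15,53/3)]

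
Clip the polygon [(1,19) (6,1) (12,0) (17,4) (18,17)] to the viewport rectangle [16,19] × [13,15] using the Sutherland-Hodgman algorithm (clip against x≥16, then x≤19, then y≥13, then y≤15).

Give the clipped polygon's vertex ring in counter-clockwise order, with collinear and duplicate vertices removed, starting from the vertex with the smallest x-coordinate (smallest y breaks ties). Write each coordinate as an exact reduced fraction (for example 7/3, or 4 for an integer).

Clipped polygon: [(16,13) (230/13,13) (232/13,15) (16,15)]

1. After x ≥ 16: [(16,293/17) (16,16/5) (17,4) (18,17)]
2. After x ≤ 19: [(16,293/17) (16,16/5) (17,4) (18,17)]
3. After y ≥ 13: [(16,293/17) (16,13) (230/13,13) (18,17)]
4. After y ≤ 15: [(16,15) (16,13) (230/13,13) (232/13,15)]
5. Canonical ring: [(16,13) (230/13,13) (232/13,15) (16,15)]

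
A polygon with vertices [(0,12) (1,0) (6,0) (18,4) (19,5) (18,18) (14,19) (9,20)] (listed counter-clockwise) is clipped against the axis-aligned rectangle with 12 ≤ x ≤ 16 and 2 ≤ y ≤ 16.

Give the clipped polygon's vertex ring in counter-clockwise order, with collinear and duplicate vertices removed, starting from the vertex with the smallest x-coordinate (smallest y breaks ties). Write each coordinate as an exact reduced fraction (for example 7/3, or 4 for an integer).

1. After x ≥ 12: [(12,2) (18,4) (19,5) (18,18) (14,19) (12,97/5)]
2. After x ≤ 16: [(12,2) (16,10/3) (16,37/2) (14,19) (12,97/5)]
3. After y ≥ 2: [(12,2) (16,10/3) (16,37/2) (14,19) (12,97/5)]
4. After y ≤ 16: [(12,16) (12,2) (16,10/3) (16,16)]
5. Canonical ring: [(12,2) (16,10/3) (16,16) (12,16)]

Clipped polygon: [(12,2) (16,10/3) (16,16) (12,16)]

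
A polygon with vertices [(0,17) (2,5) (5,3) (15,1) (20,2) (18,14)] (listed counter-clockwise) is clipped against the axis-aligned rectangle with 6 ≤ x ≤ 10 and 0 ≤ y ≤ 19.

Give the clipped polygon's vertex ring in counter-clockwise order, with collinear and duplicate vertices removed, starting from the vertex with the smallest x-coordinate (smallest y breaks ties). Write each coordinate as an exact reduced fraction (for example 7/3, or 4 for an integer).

Clipped polygon: [(6,14/5) (10,2) (10,46/3) (6,16)]

1. After x ≥ 6: [(6,16) (6,14/5) (15,1) (20,2) (18,14)]
2. After x ≤ 10: [(10,46/3) (6,16) (6,14/5) (10,2)]
3. After y ≥ 0: [(10,46/3) (6,16) (6,14/5) (10,2)]
4. After y ≤ 19: [(10,46/3) (6,16) (6,14/5) (10,2)]
5. Canonical ring: [(6,14/5) (10,2) (10,46/3) (6,16)]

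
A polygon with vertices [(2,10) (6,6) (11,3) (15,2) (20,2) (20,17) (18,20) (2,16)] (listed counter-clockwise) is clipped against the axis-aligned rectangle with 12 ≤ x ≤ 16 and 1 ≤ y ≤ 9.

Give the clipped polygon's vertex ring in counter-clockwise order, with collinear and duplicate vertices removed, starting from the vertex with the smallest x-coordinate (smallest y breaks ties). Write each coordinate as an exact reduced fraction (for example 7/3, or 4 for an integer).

1. After x ≥ 12: [(12,11/4) (15,2) (20,2) (20,17) (18,20) (12,37/2)]
2. After x ≤ 16: [(12,11/4) (15,2) (16,2) (16,39/2) (12,37/2)]
3. After y ≥ 1: [(12,11/4) (15,2) (16,2) (16,39/2) (12,37/2)]
4. After y ≤ 9: [(12,9) (12,11/4) (15,2) (16,2) (16,9)]
5. Canonical ring: [(12,11/4) (15,2) (16,2) (16,9) (12,9)]

Clipped polygon: [(12,11/4) (15,2) (16,2) (16,9) (12,9)]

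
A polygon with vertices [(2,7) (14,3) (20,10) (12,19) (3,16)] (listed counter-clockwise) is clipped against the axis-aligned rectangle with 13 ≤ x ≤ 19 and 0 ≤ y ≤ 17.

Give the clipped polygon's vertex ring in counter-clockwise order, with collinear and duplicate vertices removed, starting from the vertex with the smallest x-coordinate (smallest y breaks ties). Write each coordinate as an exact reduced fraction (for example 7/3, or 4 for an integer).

Clipped polygon: [(13,10/3) (14,3) (19,53/6) (19,89/8) (124/9,17) (13,17)]

1. After x ≥ 13: [(13,10/3) (14,3) (20,10) (13,143/8)]
2. After x ≤ 19: [(13,10/3) (14,3) (19,53/6) (19,89/8) (13,143/8)]
3. After y ≥ 0: [(13,10/3) (14,3) (19,53/6) (19,89/8) (13,143/8)]
4. After y ≤ 17: [(13,17) (13,10/3) (14,3) (19,53/6) (19,89/8) (124/9,17)]
5. Canonical ring: [(13,10/3) (14,3) (19,53/6) (19,89/8) (124/9,17) (13,17)]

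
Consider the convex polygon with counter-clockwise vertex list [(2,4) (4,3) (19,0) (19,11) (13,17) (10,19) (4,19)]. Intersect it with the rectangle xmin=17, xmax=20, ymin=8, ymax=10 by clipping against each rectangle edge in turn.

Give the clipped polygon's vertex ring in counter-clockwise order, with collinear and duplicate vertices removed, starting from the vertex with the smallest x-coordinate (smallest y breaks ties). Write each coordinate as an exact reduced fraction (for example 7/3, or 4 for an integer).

Clipped polygon: [(17,8) (19,8) (19,10) (17,10)]

1. After x ≥ 17: [(17,2/5) (19,0) (19,11) (17,13)]
2. After x ≤ 20: [(17,2/5) (19,0) (19,11) (17,13)]
3. After y ≥ 8: [(17,8) (19,8) (19,11) (17,13)]
4. After y ≤ 10: [(17,10) (17,8) (19,8) (19,10)]
5. Canonical ring: [(17,8) (19,8) (19,10) (17,10)]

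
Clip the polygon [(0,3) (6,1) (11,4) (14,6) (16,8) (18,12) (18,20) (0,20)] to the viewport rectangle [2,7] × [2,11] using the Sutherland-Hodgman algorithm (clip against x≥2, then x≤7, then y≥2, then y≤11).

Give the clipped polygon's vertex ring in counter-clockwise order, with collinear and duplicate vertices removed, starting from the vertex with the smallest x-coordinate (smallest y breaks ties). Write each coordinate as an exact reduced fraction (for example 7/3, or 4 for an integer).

Clipped polygon: [(2,7/3) (3,2) (7,2) (7,11) (2,11)]

1. After x ≥ 2: [(2,7/3) (6,1) (11,4) (14,6) (16,8) (18,12) (18,20) (2,20)]
2. After x ≤ 7: [(2,7/3) (6,1) (7,8/5) (7,20) (2,20)]
3. After y ≥ 2: [(2,7/3) (3,2) (7,2) (7,20) (2,20)]
4. After y ≤ 11: [(2,11) (2,7/3) (3,2) (7,2) (7,11)]
5. Canonical ring: [(2,7/3) (3,2) (7,2) (7,11) (2,11)]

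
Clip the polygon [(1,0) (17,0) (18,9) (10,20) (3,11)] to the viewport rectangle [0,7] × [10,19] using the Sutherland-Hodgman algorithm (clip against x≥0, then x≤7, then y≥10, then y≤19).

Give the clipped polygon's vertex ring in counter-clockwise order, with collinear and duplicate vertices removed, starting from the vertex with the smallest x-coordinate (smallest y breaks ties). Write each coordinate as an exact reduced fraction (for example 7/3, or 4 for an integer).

1. After x ≥ 0: [(1,0) (17,0) (18,9) (10,20) (3,11)]
2. After x ≤ 7: [(1,0) (7,0) (7,113/7) (3,11)]
3. After y ≥ 10: [(31/11,10) (7,10) (7,113/7) (3,11)]
4. After y ≤ 19: [(31/11,10) (7,10) (7,113/7) (3,11)]
5. Canonical ring: [(31/11,10) (7,10) (7,113/7) (3,11)]

Clipped polygon: [(31/11,10) (7,10) (7,113/7) (3,11)]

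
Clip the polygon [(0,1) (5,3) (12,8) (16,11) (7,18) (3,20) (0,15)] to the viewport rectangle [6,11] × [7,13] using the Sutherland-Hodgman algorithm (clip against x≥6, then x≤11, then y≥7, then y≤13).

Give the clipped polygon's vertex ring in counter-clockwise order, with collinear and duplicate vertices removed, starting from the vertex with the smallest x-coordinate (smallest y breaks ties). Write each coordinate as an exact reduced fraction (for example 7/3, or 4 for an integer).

Clipped polygon: [(6,7) (53/5,7) (11,51/7) (11,13) (6,13)]

1. After x ≥ 6: [(6,26/7) (12,8) (16,11) (7,18) (6,37/2)]
2. After x ≤ 11: [(6,26/7) (11,51/7) (11,134/9) (7,18) (6,37/2)]
3. After y ≥ 7: [(6,7) (53/5,7) (11,51/7) (11,134/9) (7,18) (6,37/2)]
4. After y ≤ 13: [(6,13) (6,7) (53/5,7) (11,51/7) (11,13)]
5. Canonical ring: [(6,7) (53/5,7) (11,51/7) (11,13) (6,13)]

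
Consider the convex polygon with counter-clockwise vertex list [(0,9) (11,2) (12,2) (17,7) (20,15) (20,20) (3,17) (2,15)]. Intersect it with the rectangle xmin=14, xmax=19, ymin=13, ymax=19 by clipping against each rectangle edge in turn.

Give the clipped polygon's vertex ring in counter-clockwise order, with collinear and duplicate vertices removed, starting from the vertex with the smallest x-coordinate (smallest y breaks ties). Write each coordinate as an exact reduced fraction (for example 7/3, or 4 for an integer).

Clipped polygon: [(14,13) (19,13) (19,19) (43/3,19) (14,322/17)]

1. After x ≥ 14: [(14,4) (17,7) (20,15) (20,20) (14,322/17)]
2. After x ≤ 19: [(14,4) (17,7) (19,37/3) (19,337/17) (14,322/17)]
3. After y ≥ 13: [(14,13) (19,13) (19,337/17) (14,322/17)]
4. After y ≤ 19: [(14,13) (19,13) (19,19) (43/3,19) (14,322/17)]
5. Canonical ring: [(14,13) (19,13) (19,19) (43/3,19) (14,322/17)]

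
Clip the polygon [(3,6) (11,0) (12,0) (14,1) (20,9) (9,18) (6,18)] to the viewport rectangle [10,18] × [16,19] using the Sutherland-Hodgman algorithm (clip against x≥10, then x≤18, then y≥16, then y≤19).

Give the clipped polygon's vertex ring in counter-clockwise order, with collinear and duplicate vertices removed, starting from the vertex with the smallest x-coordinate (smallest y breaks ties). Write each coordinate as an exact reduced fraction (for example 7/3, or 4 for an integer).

Clipped polygon: [(10,16) (103/9,16) (10,189/11)]

1. After x ≥ 10: [(10,3/4) (11,0) (12,0) (14,1) (20,9) (10,189/11)]
2. After x ≤ 18: [(10,3/4) (11,0) (12,0) (14,1) (18,19/3) (18,117/11) (10,189/11)]
3. After y ≥ 16: [(10,16) (103/9,16) (10,189/11)]
4. After y ≤ 19: [(10,16) (103/9,16) (10,189/11)]
5. Canonical ring: [(10,16) (103/9,16) (10,189/11)]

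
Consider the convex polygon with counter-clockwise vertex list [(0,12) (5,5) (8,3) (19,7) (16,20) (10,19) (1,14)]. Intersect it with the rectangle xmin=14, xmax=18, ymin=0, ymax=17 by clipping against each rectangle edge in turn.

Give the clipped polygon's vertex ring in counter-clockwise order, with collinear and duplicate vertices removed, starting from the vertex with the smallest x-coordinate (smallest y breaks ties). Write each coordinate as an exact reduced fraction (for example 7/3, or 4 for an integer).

1. After x ≥ 14: [(14,57/11) (19,7) (16,20) (14,59/3)]
2. After x ≤ 18: [(14,57/11) (18,73/11) (18,34/3) (16,20) (14,59/3)]
3. After y ≥ 0: [(14,57/11) (18,73/11) (18,34/3) (16,20) (14,59/3)]
4. After y ≤ 17: [(14,17) (14,57/11) (18,73/11) (18,34/3) (217/13,17)]
5. Canonical ring: [(14,57/11) (18,73/11) (18,34/3) (217/13,17) (14,17)]

Clipped polygon: [(14,57/11) (18,73/11) (18,34/3) (217/13,17) (14,17)]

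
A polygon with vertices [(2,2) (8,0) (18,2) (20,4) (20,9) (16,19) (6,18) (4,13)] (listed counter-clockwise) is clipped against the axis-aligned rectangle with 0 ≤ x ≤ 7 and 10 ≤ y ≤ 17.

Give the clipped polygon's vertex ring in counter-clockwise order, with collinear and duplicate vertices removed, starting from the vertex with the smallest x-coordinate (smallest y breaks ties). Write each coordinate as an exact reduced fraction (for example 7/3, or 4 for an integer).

Clipped polygon: [(38/11,10) (7,10) (7,17) (28/5,17) (4,13)]

1. After x ≥ 0: [(2,2) (8,0) (18,2) (20,4) (20,9) (16,19) (6,18) (4,13)]
2. After x ≤ 7: [(2,2) (7,1/3) (7,181/10) (6,18) (4,13)]
3. After y ≥ 10: [(38/11,10) (7,10) (7,181/10) (6,18) (4,13)]
4. After y ≤ 17: [(38/11,10) (7,10) (7,17) (28/5,17) (4,13)]
5. Canonical ring: [(38/11,10) (7,10) (7,17) (28/5,17) (4,13)]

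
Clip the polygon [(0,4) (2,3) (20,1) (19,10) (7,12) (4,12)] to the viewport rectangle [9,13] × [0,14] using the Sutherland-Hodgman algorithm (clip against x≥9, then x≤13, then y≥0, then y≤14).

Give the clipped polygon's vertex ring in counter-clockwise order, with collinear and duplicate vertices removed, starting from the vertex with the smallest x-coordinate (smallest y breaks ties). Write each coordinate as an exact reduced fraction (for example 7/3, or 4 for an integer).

1. After x ≥ 9: [(9,20/9) (20,1) (19,10) (9,35/3)]
2. After x ≤ 13: [(9,20/9) (13,16/9) (13,11) (9,35/3)]
3. After y ≥ 0: [(9,20/9) (13,16/9) (13,11) (9,35/3)]
4. After y ≤ 14: [(9,20/9) (13,16/9) (13,11) (9,35/3)]
5. Canonical ring: [(9,20/9) (13,16/9) (13,11) (9,35/3)]

Clipped polygon: [(9,20/9) (13,16/9) (13,11) (9,35/3)]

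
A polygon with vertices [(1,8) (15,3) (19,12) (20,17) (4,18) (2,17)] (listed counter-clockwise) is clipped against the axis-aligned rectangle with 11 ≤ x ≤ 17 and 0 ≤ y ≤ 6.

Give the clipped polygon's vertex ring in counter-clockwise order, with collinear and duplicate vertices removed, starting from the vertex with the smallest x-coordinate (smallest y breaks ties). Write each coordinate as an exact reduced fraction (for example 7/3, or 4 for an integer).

1. After x ≥ 11: [(11,31/7) (15,3) (19,12) (20,17) (11,281/16)]
2. After x ≤ 17: [(11,31/7) (15,3) (17,15/2) (17,275/16) (11,281/16)]
3. After y ≥ 0: [(11,31/7) (15,3) (17,15/2) (17,275/16) (11,281/16)]
4. After y ≤ 6: [(11,6) (11,31/7) (15,3) (49/3,6)]
5. Canonical ring: [(11,31/7) (15,3) (49/3,6) (11,6)]

Clipped polygon: [(11,31/7) (15,3) (49/3,6) (11,6)]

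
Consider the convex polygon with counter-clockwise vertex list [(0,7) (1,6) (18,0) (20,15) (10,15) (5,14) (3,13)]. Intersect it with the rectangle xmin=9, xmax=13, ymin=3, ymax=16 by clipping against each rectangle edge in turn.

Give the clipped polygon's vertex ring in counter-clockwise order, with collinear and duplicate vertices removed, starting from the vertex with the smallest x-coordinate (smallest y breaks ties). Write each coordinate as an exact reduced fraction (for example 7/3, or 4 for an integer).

1. After x ≥ 9: [(9,54/17) (18,0) (20,15) (10,15) (9,74/5)]
2. After x ≤ 13: [(9,54/17) (13,30/17) (13,15) (10,15) (9,74/5)]
3. After y ≥ 3: [(9,54/17) (19/2,3) (13,3) (13,15) (10,15) (9,74/5)]
4. After y ≤ 16: [(9,54/17) (19/2,3) (13,3) (13,15) (10,15) (9,74/5)]
5. Canonical ring: [(9,54/17) (19/2,3) (13,3) (13,15) (10,15) (9,74/5)]

Clipped polygon: [(9,54/17) (19/2,3) (13,3) (13,15) (10,15) (9,74/5)]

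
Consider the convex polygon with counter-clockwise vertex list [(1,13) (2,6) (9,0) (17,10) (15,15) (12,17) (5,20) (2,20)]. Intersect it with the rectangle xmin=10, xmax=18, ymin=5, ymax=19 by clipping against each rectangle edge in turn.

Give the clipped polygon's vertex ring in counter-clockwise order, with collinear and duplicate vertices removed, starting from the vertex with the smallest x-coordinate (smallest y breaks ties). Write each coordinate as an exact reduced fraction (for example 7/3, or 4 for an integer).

1. After x ≥ 10: [(10,5/4) (17,10) (15,15) (12,17) (10,125/7)]
2. After x ≤ 18: [(10,5/4) (17,10) (15,15) (12,17) (10,125/7)]
3. After y ≥ 5: [(10,5) (13,5) (17,10) (15,15) (12,17) (10,125/7)]
4. After y ≤ 19: [(10,5) (13,5) (17,10) (15,15) (12,17) (10,125/7)]
5. Canonical ring: [(10,5) (13,5) (17,10) (15,15) (12,17) (10,125/7)]

Clipped polygon: [(10,5) (13,5) (17,10) (15,15) (12,17) (10,125/7)]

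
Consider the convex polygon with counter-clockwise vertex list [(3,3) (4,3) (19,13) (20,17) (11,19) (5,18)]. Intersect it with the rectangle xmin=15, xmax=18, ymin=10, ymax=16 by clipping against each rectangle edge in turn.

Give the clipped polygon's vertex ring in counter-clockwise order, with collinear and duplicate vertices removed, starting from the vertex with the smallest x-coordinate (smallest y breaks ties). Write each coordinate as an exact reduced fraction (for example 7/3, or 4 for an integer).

Clipped polygon: [(15,31/3) (18,37/3) (18,16) (15,16)]

1. After x ≥ 15: [(15,31/3) (19,13) (20,17) (15,163/9)]
2. After x ≤ 18: [(15,31/3) (18,37/3) (18,157/9) (15,163/9)]
3. After y ≥ 10: [(15,31/3) (18,37/3) (18,157/9) (15,163/9)]
4. After y ≤ 16: [(15,16) (15,31/3) (18,37/3) (18,16)]
5. Canonical ring: [(15,31/3) (18,37/3) (18,16) (15,16)]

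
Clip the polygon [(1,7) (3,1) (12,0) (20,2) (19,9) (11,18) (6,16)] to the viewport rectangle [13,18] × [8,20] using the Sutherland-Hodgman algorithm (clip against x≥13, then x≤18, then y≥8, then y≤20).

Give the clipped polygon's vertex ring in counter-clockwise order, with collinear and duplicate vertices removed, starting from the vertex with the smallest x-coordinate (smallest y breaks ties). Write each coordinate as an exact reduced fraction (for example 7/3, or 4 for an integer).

1. After x ≥ 13: [(13,1/4) (20,2) (19,9) (13,63/4)]
2. After x ≤ 18: [(13,1/4) (18,3/2) (18,81/8) (13,63/4)]
3. After y ≥ 8: [(13,8) (18,8) (18,81/8) (13,63/4)]
4. After y ≤ 20: [(13,8) (18,8) (18,81/8) (13,63/4)]
5. Canonical ring: [(13,8) (18,8) (18,81/8) (13,63/4)]

Clipped polygon: [(13,8) (18,8) (18,81/8) (13,63/4)]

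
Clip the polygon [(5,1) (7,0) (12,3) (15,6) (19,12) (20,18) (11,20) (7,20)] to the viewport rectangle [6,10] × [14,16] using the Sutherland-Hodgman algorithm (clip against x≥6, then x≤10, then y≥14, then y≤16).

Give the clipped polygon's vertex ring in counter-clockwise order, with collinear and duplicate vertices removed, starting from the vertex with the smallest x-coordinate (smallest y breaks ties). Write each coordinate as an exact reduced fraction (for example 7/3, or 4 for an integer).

Clipped polygon: [(121/19,14) (10,14) (10,16) (125/19,16)]

1. After x ≥ 6: [(6,21/2) (6,1/2) (7,0) (12,3) (15,6) (19,12) (20,18) (11,20) (7,20)]
2. After x ≤ 10: [(6,21/2) (6,1/2) (7,0) (10,9/5) (10,20) (7,20)]
3. After y ≥ 14: [(121/19,14) (10,14) (10,20) (7,20)]
4. After y ≤ 16: [(125/19,16) (121/19,14) (10,14) (10,16)]
5. Canonical ring: [(121/19,14) (10,14) (10,16) (125/19,16)]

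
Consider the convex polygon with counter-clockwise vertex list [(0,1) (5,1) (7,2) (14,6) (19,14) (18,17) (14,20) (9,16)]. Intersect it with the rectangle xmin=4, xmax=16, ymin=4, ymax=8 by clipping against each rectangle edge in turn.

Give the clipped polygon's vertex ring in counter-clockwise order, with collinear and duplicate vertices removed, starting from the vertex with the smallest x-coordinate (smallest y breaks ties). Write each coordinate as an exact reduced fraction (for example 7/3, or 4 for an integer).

Clipped polygon: [(4,4) (21/2,4) (14,6) (61/4,8) (21/5,8) (4,23/3)]

1. After x ≥ 4: [(4,23/3) (4,1) (5,1) (7,2) (14,6) (19,14) (18,17) (14,20) (9,16)]
2. After x ≤ 16: [(4,23/3) (4,1) (5,1) (7,2) (14,6) (16,46/5) (16,37/2) (14,20) (9,16)]
3. After y ≥ 4: [(4,23/3) (4,4) (21/2,4) (14,6) (16,46/5) (16,37/2) (14,20) (9,16)]
4. After y ≤ 8: [(21/5,8) (4,23/3) (4,4) (21/2,4) (14,6) (61/4,8)]
5. Canonical ring: [(4,4) (21/2,4) (14,6) (61/4,8) (21/5,8) (4,23/3)]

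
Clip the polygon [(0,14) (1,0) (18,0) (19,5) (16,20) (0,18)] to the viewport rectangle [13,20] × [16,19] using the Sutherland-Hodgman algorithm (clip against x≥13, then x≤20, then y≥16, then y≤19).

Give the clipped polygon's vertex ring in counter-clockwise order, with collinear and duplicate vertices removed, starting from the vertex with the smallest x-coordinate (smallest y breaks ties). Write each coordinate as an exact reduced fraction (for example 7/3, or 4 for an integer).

Clipped polygon: [(13,16) (84/5,16) (81/5,19) (13,19)]

1. After x ≥ 13: [(13,0) (18,0) (19,5) (16,20) (13,157/8)]
2. After x ≤ 20: [(13,0) (18,0) (19,5) (16,20) (13,157/8)]
3. After y ≥ 16: [(13,16) (84/5,16) (16,20) (13,157/8)]
4. After y ≤ 19: [(13,19) (13,16) (84/5,16) (81/5,19)]
5. Canonical ring: [(13,16) (84/5,16) (81/5,19) (13,19)]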